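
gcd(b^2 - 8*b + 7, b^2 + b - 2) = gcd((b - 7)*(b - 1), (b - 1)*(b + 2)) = b - 1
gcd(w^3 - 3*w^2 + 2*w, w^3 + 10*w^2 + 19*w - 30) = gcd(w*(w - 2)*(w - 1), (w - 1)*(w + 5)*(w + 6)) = w - 1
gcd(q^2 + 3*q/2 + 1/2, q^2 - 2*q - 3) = q + 1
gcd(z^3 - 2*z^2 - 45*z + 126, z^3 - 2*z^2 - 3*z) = z - 3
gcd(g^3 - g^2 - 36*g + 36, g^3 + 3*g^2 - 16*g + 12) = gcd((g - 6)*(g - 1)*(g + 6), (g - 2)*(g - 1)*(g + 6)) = g^2 + 5*g - 6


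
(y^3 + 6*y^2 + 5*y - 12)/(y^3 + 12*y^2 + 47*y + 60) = (y - 1)/(y + 5)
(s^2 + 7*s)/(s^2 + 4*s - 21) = s/(s - 3)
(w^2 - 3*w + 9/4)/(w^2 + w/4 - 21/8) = 2*(2*w - 3)/(4*w + 7)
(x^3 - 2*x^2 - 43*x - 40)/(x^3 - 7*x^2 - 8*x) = (x + 5)/x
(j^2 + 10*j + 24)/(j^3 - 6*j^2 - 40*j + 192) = (j + 4)/(j^2 - 12*j + 32)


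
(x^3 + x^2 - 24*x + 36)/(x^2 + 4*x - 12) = x - 3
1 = 1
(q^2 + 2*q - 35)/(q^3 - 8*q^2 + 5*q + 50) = (q + 7)/(q^2 - 3*q - 10)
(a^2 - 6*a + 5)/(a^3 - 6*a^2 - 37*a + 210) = (a - 1)/(a^2 - a - 42)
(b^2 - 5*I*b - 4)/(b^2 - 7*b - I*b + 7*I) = (b - 4*I)/(b - 7)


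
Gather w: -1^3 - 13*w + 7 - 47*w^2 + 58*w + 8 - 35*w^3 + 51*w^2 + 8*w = -35*w^3 + 4*w^2 + 53*w + 14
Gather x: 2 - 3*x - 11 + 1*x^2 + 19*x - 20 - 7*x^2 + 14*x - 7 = -6*x^2 + 30*x - 36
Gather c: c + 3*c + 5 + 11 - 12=4*c + 4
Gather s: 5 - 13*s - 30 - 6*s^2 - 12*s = -6*s^2 - 25*s - 25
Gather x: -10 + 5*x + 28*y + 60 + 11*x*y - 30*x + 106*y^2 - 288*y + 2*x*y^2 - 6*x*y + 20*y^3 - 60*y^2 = x*(2*y^2 + 5*y - 25) + 20*y^3 + 46*y^2 - 260*y + 50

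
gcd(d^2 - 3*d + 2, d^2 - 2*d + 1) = d - 1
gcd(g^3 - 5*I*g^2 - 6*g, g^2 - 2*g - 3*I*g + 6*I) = g - 3*I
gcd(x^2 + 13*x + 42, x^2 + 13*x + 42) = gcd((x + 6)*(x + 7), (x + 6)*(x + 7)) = x^2 + 13*x + 42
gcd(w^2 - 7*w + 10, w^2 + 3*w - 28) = 1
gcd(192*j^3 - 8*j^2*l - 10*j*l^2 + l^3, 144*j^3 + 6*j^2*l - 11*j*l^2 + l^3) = 48*j^2 - 14*j*l + l^2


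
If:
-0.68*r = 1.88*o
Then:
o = -0.361702127659574*r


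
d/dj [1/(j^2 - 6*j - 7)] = 2*(3 - j)/(-j^2 + 6*j + 7)^2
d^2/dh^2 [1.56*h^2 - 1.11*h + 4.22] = 3.12000000000000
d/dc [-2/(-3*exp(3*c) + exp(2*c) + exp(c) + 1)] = (-18*exp(2*c) + 4*exp(c) + 2)*exp(c)/(-3*exp(3*c) + exp(2*c) + exp(c) + 1)^2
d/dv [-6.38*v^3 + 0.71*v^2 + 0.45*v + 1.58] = -19.14*v^2 + 1.42*v + 0.45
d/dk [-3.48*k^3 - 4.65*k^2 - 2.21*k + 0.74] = -10.44*k^2 - 9.3*k - 2.21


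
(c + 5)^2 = c^2 + 10*c + 25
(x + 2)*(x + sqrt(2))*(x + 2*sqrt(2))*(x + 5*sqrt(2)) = x^4 + 2*x^3 + 8*sqrt(2)*x^3 + 16*sqrt(2)*x^2 + 34*x^2 + 20*sqrt(2)*x + 68*x + 40*sqrt(2)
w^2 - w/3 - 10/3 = (w - 2)*(w + 5/3)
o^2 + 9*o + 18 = (o + 3)*(o + 6)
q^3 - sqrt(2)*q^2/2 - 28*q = q*(q - 4*sqrt(2))*(q + 7*sqrt(2)/2)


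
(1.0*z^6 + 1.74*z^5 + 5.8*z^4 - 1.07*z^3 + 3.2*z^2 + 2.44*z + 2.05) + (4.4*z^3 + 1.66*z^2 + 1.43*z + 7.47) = 1.0*z^6 + 1.74*z^5 + 5.8*z^4 + 3.33*z^3 + 4.86*z^2 + 3.87*z + 9.52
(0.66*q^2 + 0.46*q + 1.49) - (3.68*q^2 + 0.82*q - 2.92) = -3.02*q^2 - 0.36*q + 4.41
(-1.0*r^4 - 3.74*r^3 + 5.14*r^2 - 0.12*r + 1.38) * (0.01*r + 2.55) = -0.01*r^5 - 2.5874*r^4 - 9.4856*r^3 + 13.1058*r^2 - 0.2922*r + 3.519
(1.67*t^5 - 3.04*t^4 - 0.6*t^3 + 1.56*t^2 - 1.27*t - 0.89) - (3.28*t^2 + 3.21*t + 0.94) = 1.67*t^5 - 3.04*t^4 - 0.6*t^3 - 1.72*t^2 - 4.48*t - 1.83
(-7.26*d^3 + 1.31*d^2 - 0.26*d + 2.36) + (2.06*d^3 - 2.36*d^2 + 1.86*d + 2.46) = -5.2*d^3 - 1.05*d^2 + 1.6*d + 4.82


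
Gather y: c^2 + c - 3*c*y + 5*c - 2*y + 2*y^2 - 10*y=c^2 + 6*c + 2*y^2 + y*(-3*c - 12)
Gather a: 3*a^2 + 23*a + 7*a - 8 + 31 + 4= 3*a^2 + 30*a + 27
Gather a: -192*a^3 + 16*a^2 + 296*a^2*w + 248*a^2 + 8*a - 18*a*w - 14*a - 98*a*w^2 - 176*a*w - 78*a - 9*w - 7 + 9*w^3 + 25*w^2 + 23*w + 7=-192*a^3 + a^2*(296*w + 264) + a*(-98*w^2 - 194*w - 84) + 9*w^3 + 25*w^2 + 14*w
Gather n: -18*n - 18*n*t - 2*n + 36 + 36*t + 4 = n*(-18*t - 20) + 36*t + 40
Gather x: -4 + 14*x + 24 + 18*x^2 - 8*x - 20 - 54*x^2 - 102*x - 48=-36*x^2 - 96*x - 48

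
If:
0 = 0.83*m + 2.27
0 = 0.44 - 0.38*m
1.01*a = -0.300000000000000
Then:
No Solution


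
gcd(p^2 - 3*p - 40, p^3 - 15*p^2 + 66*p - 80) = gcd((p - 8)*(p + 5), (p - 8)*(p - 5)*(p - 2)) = p - 8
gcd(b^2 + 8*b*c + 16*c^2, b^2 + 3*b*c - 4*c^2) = b + 4*c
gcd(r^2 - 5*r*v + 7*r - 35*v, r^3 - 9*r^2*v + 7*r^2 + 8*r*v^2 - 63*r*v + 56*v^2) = r + 7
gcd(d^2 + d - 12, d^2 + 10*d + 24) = d + 4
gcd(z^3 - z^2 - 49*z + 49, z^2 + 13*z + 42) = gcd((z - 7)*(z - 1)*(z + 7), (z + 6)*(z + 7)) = z + 7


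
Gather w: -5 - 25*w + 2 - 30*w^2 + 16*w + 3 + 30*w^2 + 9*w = 0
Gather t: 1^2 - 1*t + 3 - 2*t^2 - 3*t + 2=-2*t^2 - 4*t + 6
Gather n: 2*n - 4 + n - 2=3*n - 6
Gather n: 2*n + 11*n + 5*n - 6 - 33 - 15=18*n - 54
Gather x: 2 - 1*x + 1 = 3 - x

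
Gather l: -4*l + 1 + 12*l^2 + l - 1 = 12*l^2 - 3*l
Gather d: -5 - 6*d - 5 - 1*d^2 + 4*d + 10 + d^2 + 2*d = 0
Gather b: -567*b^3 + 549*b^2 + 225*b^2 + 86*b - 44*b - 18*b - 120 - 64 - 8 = -567*b^3 + 774*b^2 + 24*b - 192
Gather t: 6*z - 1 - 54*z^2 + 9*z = -54*z^2 + 15*z - 1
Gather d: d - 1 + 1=d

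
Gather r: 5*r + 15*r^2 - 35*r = 15*r^2 - 30*r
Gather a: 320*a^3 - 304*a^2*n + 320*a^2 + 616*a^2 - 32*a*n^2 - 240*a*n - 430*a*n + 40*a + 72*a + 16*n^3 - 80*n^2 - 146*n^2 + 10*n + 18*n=320*a^3 + a^2*(936 - 304*n) + a*(-32*n^2 - 670*n + 112) + 16*n^3 - 226*n^2 + 28*n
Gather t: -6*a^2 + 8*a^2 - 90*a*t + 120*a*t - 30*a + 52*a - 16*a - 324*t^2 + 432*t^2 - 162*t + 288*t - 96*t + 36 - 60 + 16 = 2*a^2 + 6*a + 108*t^2 + t*(30*a + 30) - 8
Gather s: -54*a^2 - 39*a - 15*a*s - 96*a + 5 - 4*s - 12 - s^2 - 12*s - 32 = -54*a^2 - 135*a - s^2 + s*(-15*a - 16) - 39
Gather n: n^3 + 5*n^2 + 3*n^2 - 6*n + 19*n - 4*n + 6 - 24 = n^3 + 8*n^2 + 9*n - 18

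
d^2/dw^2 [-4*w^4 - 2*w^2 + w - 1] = -48*w^2 - 4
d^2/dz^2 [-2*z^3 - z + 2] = -12*z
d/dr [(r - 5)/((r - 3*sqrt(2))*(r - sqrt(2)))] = (-r^2 + 10*r - 20*sqrt(2) + 6)/(r^4 - 8*sqrt(2)*r^3 + 44*r^2 - 48*sqrt(2)*r + 36)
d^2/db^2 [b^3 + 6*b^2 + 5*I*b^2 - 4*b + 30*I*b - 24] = 6*b + 12 + 10*I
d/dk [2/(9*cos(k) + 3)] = 2*sin(k)/(3*cos(k) + 1)^2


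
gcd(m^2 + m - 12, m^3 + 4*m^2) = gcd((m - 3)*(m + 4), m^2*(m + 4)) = m + 4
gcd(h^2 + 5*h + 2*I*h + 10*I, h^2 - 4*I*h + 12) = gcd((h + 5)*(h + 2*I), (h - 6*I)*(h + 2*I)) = h + 2*I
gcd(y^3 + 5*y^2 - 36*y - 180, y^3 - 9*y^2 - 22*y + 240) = y^2 - y - 30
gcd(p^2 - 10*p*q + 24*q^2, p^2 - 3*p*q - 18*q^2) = p - 6*q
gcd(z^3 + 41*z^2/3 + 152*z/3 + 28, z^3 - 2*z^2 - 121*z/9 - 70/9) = z + 2/3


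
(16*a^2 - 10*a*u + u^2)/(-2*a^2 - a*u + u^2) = (-8*a + u)/(a + u)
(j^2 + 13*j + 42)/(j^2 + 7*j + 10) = (j^2 + 13*j + 42)/(j^2 + 7*j + 10)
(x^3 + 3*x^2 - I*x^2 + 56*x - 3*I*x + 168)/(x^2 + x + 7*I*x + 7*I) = (x^2 + x*(3 - 8*I) - 24*I)/(x + 1)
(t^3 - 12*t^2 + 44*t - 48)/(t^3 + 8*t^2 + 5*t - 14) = (t^3 - 12*t^2 + 44*t - 48)/(t^3 + 8*t^2 + 5*t - 14)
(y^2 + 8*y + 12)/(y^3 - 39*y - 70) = (y + 6)/(y^2 - 2*y - 35)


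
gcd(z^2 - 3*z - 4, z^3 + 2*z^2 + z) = z + 1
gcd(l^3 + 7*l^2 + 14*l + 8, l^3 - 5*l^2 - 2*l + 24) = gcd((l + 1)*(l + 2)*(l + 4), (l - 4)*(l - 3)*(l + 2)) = l + 2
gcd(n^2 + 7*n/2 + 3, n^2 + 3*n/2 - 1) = n + 2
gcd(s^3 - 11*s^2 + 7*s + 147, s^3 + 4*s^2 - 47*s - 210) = s - 7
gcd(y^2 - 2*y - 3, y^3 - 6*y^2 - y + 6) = y + 1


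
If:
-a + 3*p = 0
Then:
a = 3*p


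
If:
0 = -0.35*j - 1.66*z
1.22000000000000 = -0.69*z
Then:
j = 8.39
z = -1.77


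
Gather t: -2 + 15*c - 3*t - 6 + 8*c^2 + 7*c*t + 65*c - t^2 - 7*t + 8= 8*c^2 + 80*c - t^2 + t*(7*c - 10)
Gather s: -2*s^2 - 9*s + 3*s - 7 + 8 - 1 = -2*s^2 - 6*s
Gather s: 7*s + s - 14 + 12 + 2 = 8*s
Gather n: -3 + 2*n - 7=2*n - 10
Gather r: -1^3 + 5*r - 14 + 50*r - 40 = 55*r - 55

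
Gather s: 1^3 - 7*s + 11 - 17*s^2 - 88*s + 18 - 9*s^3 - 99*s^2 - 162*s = -9*s^3 - 116*s^2 - 257*s + 30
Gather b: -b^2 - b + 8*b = -b^2 + 7*b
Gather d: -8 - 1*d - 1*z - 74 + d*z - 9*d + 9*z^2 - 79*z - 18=d*(z - 10) + 9*z^2 - 80*z - 100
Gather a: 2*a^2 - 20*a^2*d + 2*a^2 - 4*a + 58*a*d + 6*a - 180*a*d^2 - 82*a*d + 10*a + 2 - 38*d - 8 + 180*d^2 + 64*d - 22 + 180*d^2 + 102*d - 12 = a^2*(4 - 20*d) + a*(-180*d^2 - 24*d + 12) + 360*d^2 + 128*d - 40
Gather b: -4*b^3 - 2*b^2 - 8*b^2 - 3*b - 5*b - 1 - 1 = -4*b^3 - 10*b^2 - 8*b - 2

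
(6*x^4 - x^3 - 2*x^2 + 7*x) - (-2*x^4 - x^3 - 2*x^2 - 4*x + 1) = 8*x^4 + 11*x - 1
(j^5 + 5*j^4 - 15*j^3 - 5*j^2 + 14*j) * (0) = 0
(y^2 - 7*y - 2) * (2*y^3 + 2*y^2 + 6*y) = 2*y^5 - 12*y^4 - 12*y^3 - 46*y^2 - 12*y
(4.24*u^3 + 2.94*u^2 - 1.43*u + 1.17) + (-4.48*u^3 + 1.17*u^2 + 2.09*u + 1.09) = -0.24*u^3 + 4.11*u^2 + 0.66*u + 2.26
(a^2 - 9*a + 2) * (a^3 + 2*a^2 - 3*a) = a^5 - 7*a^4 - 19*a^3 + 31*a^2 - 6*a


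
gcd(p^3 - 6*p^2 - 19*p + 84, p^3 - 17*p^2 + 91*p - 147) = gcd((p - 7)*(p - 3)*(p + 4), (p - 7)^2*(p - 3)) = p^2 - 10*p + 21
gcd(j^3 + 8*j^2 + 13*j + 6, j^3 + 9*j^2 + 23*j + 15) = j + 1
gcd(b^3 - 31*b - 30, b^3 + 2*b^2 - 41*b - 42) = b^2 - 5*b - 6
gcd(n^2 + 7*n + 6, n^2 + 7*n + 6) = n^2 + 7*n + 6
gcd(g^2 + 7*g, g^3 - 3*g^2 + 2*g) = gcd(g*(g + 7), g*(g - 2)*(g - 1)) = g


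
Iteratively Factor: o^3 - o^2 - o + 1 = (o - 1)*(o^2 - 1) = (o - 1)*(o + 1)*(o - 1)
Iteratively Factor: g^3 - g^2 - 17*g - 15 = (g + 1)*(g^2 - 2*g - 15) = (g - 5)*(g + 1)*(g + 3)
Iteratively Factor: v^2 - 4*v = (v - 4)*(v)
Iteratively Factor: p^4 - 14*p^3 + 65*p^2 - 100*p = (p)*(p^3 - 14*p^2 + 65*p - 100) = p*(p - 5)*(p^2 - 9*p + 20) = p*(p - 5)^2*(p - 4)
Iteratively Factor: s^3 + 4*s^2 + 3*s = (s + 1)*(s^2 + 3*s) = s*(s + 1)*(s + 3)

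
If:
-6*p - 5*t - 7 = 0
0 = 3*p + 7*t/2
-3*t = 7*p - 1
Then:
No Solution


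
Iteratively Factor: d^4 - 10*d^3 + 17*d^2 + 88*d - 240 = (d - 4)*(d^3 - 6*d^2 - 7*d + 60) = (d - 4)*(d + 3)*(d^2 - 9*d + 20) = (d - 5)*(d - 4)*(d + 3)*(d - 4)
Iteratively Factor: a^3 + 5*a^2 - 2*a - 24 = (a + 4)*(a^2 + a - 6) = (a - 2)*(a + 4)*(a + 3)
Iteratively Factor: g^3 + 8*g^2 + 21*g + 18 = (g + 2)*(g^2 + 6*g + 9) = (g + 2)*(g + 3)*(g + 3)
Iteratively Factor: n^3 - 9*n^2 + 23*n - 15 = (n - 3)*(n^2 - 6*n + 5) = (n - 5)*(n - 3)*(n - 1)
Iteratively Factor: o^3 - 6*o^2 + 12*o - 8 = (o - 2)*(o^2 - 4*o + 4) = (o - 2)^2*(o - 2)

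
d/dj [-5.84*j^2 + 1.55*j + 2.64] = 1.55 - 11.68*j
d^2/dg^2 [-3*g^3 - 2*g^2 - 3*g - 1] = -18*g - 4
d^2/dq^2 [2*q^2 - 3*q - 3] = 4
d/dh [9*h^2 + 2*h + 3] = 18*h + 2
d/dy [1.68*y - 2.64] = 1.68000000000000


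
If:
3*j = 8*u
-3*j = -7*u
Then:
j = 0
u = 0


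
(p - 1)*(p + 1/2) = p^2 - p/2 - 1/2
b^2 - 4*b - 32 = (b - 8)*(b + 4)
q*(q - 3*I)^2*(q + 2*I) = q^4 - 4*I*q^3 + 3*q^2 - 18*I*q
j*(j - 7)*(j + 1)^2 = j^4 - 5*j^3 - 13*j^2 - 7*j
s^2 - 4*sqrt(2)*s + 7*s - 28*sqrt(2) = (s + 7)*(s - 4*sqrt(2))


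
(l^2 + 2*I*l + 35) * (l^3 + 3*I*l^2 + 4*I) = l^5 + 5*I*l^4 + 29*l^3 + 109*I*l^2 - 8*l + 140*I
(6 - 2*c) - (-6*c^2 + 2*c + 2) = 6*c^2 - 4*c + 4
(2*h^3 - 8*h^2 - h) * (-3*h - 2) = -6*h^4 + 20*h^3 + 19*h^2 + 2*h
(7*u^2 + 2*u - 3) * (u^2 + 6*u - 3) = 7*u^4 + 44*u^3 - 12*u^2 - 24*u + 9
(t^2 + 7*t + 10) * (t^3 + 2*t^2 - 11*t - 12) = t^5 + 9*t^4 + 13*t^3 - 69*t^2 - 194*t - 120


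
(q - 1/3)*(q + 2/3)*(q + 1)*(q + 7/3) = q^4 + 11*q^3/3 + 29*q^2/9 + q/27 - 14/27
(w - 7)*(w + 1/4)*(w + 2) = w^3 - 19*w^2/4 - 61*w/4 - 7/2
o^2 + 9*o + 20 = (o + 4)*(o + 5)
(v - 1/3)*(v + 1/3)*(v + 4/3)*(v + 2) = v^4 + 10*v^3/3 + 23*v^2/9 - 10*v/27 - 8/27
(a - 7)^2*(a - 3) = a^3 - 17*a^2 + 91*a - 147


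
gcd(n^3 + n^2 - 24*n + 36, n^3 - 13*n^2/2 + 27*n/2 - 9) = n^2 - 5*n + 6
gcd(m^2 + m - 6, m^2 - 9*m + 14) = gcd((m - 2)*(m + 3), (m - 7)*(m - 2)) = m - 2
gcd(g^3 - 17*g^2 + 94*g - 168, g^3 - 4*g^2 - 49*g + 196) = g^2 - 11*g + 28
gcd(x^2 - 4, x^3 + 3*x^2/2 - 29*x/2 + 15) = x - 2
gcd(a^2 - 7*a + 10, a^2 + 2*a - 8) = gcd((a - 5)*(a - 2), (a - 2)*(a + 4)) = a - 2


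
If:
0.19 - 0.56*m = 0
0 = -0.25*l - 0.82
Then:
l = -3.28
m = 0.34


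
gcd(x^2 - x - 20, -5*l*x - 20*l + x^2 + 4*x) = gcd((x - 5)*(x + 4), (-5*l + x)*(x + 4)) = x + 4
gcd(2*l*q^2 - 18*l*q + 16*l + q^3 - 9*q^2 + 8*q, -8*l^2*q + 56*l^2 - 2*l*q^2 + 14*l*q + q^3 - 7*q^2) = 2*l + q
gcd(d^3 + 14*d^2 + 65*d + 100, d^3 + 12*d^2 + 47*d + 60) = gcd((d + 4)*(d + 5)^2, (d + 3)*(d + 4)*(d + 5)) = d^2 + 9*d + 20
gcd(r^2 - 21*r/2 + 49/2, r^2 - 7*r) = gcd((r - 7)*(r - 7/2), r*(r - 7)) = r - 7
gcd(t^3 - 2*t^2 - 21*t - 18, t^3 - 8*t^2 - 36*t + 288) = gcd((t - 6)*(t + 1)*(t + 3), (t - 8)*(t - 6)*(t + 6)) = t - 6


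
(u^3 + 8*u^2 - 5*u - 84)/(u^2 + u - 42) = (u^2 + u - 12)/(u - 6)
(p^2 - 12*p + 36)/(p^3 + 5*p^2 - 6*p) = (p^2 - 12*p + 36)/(p*(p^2 + 5*p - 6))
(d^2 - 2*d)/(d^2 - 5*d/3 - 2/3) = 3*d/(3*d + 1)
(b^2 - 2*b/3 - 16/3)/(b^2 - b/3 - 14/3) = (3*b - 8)/(3*b - 7)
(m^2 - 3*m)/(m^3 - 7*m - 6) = m/(m^2 + 3*m + 2)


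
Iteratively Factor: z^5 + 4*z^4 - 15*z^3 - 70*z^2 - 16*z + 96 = (z - 1)*(z^4 + 5*z^3 - 10*z^2 - 80*z - 96) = (z - 4)*(z - 1)*(z^3 + 9*z^2 + 26*z + 24) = (z - 4)*(z - 1)*(z + 3)*(z^2 + 6*z + 8) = (z - 4)*(z - 1)*(z + 2)*(z + 3)*(z + 4)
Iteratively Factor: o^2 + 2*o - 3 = (o - 1)*(o + 3)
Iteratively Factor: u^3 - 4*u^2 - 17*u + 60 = (u + 4)*(u^2 - 8*u + 15) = (u - 3)*(u + 4)*(u - 5)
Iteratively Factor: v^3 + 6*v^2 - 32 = (v + 4)*(v^2 + 2*v - 8) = (v + 4)^2*(v - 2)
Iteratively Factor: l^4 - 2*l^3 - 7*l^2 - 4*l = (l - 4)*(l^3 + 2*l^2 + l) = l*(l - 4)*(l^2 + 2*l + 1) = l*(l - 4)*(l + 1)*(l + 1)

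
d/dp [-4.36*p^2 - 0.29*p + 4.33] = -8.72*p - 0.29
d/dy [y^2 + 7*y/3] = 2*y + 7/3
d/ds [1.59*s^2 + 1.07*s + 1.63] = 3.18*s + 1.07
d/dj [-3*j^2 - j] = -6*j - 1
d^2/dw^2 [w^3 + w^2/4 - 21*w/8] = 6*w + 1/2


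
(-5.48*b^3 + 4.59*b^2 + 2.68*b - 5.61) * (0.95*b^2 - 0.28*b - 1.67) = -5.206*b^5 + 5.8949*b^4 + 10.4124*b^3 - 13.7452*b^2 - 2.9048*b + 9.3687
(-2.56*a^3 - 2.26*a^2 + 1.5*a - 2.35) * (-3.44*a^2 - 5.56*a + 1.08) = 8.8064*a^5 + 22.008*a^4 + 4.6408*a^3 - 2.6968*a^2 + 14.686*a - 2.538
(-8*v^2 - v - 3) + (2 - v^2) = -9*v^2 - v - 1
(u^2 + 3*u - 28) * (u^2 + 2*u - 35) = u^4 + 5*u^3 - 57*u^2 - 161*u + 980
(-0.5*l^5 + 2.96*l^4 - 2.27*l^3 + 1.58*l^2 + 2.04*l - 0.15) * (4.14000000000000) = -2.07*l^5 + 12.2544*l^4 - 9.3978*l^3 + 6.5412*l^2 + 8.4456*l - 0.621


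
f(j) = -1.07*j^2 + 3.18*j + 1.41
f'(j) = 3.18 - 2.14*j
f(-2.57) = -13.83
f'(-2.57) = 8.68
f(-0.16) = 0.87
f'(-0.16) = 3.52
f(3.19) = 0.67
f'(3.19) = -3.65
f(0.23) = 2.08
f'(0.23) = 2.69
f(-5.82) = -53.34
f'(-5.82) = 15.63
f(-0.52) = -0.53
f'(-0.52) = 4.29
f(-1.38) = -5.02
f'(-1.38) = 6.13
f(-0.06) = 1.22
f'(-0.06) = 3.31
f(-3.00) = -17.76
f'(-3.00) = 9.60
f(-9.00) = -113.88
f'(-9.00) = 22.44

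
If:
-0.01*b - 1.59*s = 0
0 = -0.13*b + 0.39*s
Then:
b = 0.00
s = 0.00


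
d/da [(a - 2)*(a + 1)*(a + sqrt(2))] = 3*a^2 - 2*a + 2*sqrt(2)*a - 2 - sqrt(2)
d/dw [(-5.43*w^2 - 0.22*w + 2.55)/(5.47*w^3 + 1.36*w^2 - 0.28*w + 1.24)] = (29.7021*w^4 + 2.4068*w^3 - 40.0259*w^2 - 20.4024*w + 0.4412)/(29.9209*w^6 + 14.8784*w^5 - 1.2136*w^4 + 12.804*w^3 + 3.4512*w^2 - 0.6944*w + 1.5376)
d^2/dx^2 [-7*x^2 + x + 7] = -14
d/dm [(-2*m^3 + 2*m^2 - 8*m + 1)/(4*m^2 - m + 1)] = (-8*m^4 + 4*m^3 + 24*m^2 - 4*m - 7)/(16*m^4 - 8*m^3 + 9*m^2 - 2*m + 1)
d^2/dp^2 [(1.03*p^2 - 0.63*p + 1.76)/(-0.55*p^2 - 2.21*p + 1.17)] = (-4.44089209850063e-16*p^4 + 2.88508*p^3 - 7.17123*p^2 - 10.40325*p - 19.019104)/(0.166375*p^6 + 2.005575*p^5 + 6.99699*p^4 + 2.261051*p^3 - 14.884506*p^2 + 9.075807*p - 1.601613)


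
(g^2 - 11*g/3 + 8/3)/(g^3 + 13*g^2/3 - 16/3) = (3*g - 8)/(3*g^2 + 16*g + 16)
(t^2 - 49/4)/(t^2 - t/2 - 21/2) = (t + 7/2)/(t + 3)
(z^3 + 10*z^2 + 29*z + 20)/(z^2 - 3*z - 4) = (z^2 + 9*z + 20)/(z - 4)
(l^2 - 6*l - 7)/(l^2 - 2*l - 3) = (l - 7)/(l - 3)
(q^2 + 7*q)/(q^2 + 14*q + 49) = q/(q + 7)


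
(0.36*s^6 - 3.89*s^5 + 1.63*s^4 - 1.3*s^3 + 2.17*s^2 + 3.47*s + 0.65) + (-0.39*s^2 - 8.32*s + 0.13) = 0.36*s^6 - 3.89*s^5 + 1.63*s^4 - 1.3*s^3 + 1.78*s^2 - 4.85*s + 0.78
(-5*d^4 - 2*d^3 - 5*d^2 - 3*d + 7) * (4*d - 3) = -20*d^5 + 7*d^4 - 14*d^3 + 3*d^2 + 37*d - 21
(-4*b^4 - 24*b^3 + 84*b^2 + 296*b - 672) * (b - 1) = -4*b^5 - 20*b^4 + 108*b^3 + 212*b^2 - 968*b + 672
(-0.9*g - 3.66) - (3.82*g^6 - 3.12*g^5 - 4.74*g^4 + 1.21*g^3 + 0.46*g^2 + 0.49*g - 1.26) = -3.82*g^6 + 3.12*g^5 + 4.74*g^4 - 1.21*g^3 - 0.46*g^2 - 1.39*g - 2.4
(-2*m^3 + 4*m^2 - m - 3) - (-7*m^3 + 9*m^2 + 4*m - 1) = 5*m^3 - 5*m^2 - 5*m - 2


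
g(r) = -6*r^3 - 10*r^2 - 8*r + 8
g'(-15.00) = -3758.00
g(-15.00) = 18128.00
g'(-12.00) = -2360.00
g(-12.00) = 9032.00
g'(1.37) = -69.18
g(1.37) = -37.16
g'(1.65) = -90.00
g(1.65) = -59.38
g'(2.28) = -147.17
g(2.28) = -133.34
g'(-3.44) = -152.20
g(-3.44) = 161.43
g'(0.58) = -25.66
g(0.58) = -1.17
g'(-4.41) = -269.87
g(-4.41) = 363.40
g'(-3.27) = -135.07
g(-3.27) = 137.03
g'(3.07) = -239.05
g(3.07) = -284.42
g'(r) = -18*r^2 - 20*r - 8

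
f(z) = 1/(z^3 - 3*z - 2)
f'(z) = (3 - 3*z^2)/(z^3 - 3*z - 2)^2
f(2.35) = 0.25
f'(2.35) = -0.88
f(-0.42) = -1.23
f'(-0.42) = 3.73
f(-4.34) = -0.01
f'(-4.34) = -0.01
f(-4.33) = -0.01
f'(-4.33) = -0.01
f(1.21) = -0.26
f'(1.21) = -0.09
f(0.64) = -0.27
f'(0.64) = 0.13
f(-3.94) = -0.02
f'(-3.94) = -0.02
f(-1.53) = -1.01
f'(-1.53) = -4.09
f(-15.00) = 0.00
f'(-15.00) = 0.00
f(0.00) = -0.50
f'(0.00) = 0.75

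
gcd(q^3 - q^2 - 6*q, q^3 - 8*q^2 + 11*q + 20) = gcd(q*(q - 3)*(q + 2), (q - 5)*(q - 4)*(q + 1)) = 1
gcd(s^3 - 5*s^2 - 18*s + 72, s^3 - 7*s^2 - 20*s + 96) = s^2 + s - 12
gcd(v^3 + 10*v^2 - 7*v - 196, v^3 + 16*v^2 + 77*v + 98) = v^2 + 14*v + 49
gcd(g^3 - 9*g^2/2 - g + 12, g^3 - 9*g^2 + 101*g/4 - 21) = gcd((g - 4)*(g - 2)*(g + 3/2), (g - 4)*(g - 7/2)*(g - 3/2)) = g - 4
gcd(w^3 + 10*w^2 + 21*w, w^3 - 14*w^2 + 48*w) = w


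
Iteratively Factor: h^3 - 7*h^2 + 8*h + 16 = (h - 4)*(h^2 - 3*h - 4) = (h - 4)^2*(h + 1)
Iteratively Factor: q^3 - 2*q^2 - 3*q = (q + 1)*(q^2 - 3*q) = (q - 3)*(q + 1)*(q)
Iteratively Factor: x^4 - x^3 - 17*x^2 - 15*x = (x - 5)*(x^3 + 4*x^2 + 3*x) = (x - 5)*(x + 3)*(x^2 + x) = x*(x - 5)*(x + 3)*(x + 1)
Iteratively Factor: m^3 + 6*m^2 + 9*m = (m)*(m^2 + 6*m + 9) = m*(m + 3)*(m + 3)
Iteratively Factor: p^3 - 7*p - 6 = (p + 2)*(p^2 - 2*p - 3) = (p - 3)*(p + 2)*(p + 1)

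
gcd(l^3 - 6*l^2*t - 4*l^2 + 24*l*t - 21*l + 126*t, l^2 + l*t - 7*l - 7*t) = l - 7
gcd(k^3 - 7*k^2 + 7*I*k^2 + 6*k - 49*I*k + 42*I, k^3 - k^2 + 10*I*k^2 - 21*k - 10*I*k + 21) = k^2 + k*(-1 + 7*I) - 7*I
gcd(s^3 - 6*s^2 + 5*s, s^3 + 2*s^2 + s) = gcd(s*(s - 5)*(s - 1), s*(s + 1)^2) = s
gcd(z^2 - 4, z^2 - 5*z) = 1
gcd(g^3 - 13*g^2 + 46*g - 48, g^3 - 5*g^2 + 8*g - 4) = g - 2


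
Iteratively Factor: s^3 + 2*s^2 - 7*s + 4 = (s - 1)*(s^2 + 3*s - 4) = (s - 1)^2*(s + 4)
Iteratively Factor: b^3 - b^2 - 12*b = (b - 4)*(b^2 + 3*b) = (b - 4)*(b + 3)*(b)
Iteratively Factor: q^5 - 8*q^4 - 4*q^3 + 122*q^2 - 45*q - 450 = (q - 3)*(q^4 - 5*q^3 - 19*q^2 + 65*q + 150) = (q - 3)*(q + 2)*(q^3 - 7*q^2 - 5*q + 75) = (q - 5)*(q - 3)*(q + 2)*(q^2 - 2*q - 15) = (q - 5)^2*(q - 3)*(q + 2)*(q + 3)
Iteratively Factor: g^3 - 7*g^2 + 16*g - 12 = (g - 2)*(g^2 - 5*g + 6) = (g - 3)*(g - 2)*(g - 2)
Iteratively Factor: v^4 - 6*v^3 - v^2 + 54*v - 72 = (v - 4)*(v^3 - 2*v^2 - 9*v + 18) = (v - 4)*(v + 3)*(v^2 - 5*v + 6) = (v - 4)*(v - 3)*(v + 3)*(v - 2)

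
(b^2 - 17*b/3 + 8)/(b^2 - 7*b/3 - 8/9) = 3*(b - 3)/(3*b + 1)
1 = 1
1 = 1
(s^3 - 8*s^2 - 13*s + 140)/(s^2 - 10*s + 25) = (s^2 - 3*s - 28)/(s - 5)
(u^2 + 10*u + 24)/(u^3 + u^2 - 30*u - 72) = (u + 6)/(u^2 - 3*u - 18)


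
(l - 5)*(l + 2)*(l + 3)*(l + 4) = l^4 + 4*l^3 - 19*l^2 - 106*l - 120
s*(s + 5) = s^2 + 5*s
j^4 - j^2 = j^2*(j - 1)*(j + 1)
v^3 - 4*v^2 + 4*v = v*(v - 2)^2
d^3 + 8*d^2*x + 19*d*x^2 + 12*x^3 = (d + x)*(d + 3*x)*(d + 4*x)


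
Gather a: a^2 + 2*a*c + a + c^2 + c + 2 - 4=a^2 + a*(2*c + 1) + c^2 + c - 2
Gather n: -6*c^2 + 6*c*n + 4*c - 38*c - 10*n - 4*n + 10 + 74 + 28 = -6*c^2 - 34*c + n*(6*c - 14) + 112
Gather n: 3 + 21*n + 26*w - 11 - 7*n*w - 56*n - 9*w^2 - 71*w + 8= n*(-7*w - 35) - 9*w^2 - 45*w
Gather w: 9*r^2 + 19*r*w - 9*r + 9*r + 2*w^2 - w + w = 9*r^2 + 19*r*w + 2*w^2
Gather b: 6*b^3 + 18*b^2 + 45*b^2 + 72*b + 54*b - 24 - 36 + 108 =6*b^3 + 63*b^2 + 126*b + 48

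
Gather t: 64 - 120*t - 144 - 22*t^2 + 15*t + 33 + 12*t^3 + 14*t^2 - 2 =12*t^3 - 8*t^2 - 105*t - 49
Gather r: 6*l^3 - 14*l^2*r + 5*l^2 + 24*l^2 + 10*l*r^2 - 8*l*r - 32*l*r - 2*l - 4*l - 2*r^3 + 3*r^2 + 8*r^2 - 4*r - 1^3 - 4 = 6*l^3 + 29*l^2 - 6*l - 2*r^3 + r^2*(10*l + 11) + r*(-14*l^2 - 40*l - 4) - 5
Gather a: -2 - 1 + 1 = -2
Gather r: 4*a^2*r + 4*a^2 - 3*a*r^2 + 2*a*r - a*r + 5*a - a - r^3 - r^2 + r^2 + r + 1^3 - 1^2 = 4*a^2 - 3*a*r^2 + 4*a - r^3 + r*(4*a^2 + a + 1)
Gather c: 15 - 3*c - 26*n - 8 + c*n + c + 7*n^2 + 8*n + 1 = c*(n - 2) + 7*n^2 - 18*n + 8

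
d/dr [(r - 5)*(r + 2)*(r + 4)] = 3*r^2 + 2*r - 22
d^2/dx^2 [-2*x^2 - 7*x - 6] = -4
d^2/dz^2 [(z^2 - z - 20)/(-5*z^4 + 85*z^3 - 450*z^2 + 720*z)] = 6*(-z^8 + 19*z^7 - 45*z^6 - 1609*z^5 + 18022*z^4 - 85956*z^3 + 210960*z^2 - 259200*z + 138240)/(5*z^3*(z^9 - 51*z^8 + 1137*z^7 - 14525*z^6 + 117018*z^5 - 615708*z^4 + 2113128*z^3 - 4556736*z^2 + 5598720*z - 2985984))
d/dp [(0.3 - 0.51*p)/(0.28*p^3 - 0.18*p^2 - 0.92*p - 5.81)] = (0.2856*p^3 - 0.3438*p^2 + 0.108*p + 3.2391)/(0.0784*p^6 - 0.1008*p^5 - 0.4828*p^4 - 2.9224*p^3 + 2.938*p^2 + 10.6904*p + 33.7561)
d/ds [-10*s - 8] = -10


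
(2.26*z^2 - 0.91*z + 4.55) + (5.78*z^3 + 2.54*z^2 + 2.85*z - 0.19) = 5.78*z^3 + 4.8*z^2 + 1.94*z + 4.36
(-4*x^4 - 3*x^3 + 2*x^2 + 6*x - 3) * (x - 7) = -4*x^5 + 25*x^4 + 23*x^3 - 8*x^2 - 45*x + 21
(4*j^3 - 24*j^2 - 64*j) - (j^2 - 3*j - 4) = 4*j^3 - 25*j^2 - 61*j + 4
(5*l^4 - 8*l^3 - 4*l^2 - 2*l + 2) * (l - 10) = 5*l^5 - 58*l^4 + 76*l^3 + 38*l^2 + 22*l - 20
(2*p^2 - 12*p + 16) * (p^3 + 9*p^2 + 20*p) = 2*p^5 + 6*p^4 - 52*p^3 - 96*p^2 + 320*p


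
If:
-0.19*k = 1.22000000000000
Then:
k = -6.42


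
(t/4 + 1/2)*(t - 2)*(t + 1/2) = t^3/4 + t^2/8 - t - 1/2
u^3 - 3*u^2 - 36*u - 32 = (u - 8)*(u + 1)*(u + 4)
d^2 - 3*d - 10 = (d - 5)*(d + 2)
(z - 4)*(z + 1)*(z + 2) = z^3 - z^2 - 10*z - 8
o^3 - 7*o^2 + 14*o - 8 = (o - 4)*(o - 2)*(o - 1)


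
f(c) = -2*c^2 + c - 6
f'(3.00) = -11.00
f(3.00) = -21.00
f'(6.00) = -23.00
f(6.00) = -72.00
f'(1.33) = -4.32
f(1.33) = -8.21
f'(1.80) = -6.20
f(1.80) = -10.68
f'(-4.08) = 17.32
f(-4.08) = -43.37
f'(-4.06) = 17.24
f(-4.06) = -43.03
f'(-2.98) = 12.92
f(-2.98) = -26.74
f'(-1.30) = 6.20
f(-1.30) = -10.68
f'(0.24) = 0.04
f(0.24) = -5.88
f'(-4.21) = 17.84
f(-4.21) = -45.66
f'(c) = 1 - 4*c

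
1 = 1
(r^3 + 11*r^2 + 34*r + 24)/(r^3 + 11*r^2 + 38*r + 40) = (r^2 + 7*r + 6)/(r^2 + 7*r + 10)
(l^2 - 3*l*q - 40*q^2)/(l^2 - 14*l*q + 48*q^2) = (-l - 5*q)/(-l + 6*q)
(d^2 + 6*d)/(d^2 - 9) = d*(d + 6)/(d^2 - 9)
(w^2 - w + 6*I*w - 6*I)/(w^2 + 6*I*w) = (w - 1)/w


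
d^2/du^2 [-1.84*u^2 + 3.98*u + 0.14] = -3.68000000000000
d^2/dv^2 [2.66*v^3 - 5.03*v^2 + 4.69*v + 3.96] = 15.96*v - 10.06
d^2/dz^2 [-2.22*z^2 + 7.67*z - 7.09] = -4.44000000000000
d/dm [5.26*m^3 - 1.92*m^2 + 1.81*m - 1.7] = 15.78*m^2 - 3.84*m + 1.81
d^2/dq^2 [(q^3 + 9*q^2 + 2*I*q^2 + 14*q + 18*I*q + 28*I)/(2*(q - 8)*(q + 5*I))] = (q^3*(135 - 51*I) + q^2*(360 + 2124*I) + q*(-7380 + 1008*I) - 10320 - 10188*I)/(q^6 + q^5*(-24 + 15*I) + q^4*(117 - 360*I) + q^3*(1288 + 2755*I) + q^2*(-14400 - 4680*I) + q*(38400 - 24000*I) + 64000*I)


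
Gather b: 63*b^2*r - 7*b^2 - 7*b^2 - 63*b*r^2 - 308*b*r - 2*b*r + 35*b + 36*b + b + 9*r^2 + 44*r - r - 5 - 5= b^2*(63*r - 14) + b*(-63*r^2 - 310*r + 72) + 9*r^2 + 43*r - 10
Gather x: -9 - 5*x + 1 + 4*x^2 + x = 4*x^2 - 4*x - 8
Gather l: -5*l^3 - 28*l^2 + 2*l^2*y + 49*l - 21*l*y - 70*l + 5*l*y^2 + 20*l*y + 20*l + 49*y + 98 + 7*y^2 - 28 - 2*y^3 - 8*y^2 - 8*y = -5*l^3 + l^2*(2*y - 28) + l*(5*y^2 - y - 1) - 2*y^3 - y^2 + 41*y + 70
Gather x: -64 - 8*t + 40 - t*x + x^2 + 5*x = -8*t + x^2 + x*(5 - t) - 24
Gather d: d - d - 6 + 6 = 0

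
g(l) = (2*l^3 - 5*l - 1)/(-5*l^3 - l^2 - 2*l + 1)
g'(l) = (6*l^2 - 5)/(-5*l^3 - l^2 - 2*l + 1) + (15*l^2 + 2*l + 2)*(2*l^3 - 5*l - 1)/(-5*l^3 - l^2 - 2*l + 1)^2 = (-2*l^4 - 58*l^3 - 14*l^2 - 2*l - 7)/(25*l^6 + 10*l^5 + 21*l^4 - 6*l^3 + 2*l^2 - 4*l + 1)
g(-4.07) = -0.35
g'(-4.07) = 0.03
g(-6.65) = -0.39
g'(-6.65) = 0.01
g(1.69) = -0.01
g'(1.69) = -0.40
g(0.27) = -8.00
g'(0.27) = -116.55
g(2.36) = -0.18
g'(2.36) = -0.16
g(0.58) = 2.38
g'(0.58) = -11.27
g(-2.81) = -0.29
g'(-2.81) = 0.09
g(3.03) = -0.26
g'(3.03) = -0.08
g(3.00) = -0.26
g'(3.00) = -0.08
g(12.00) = -0.39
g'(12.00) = 0.00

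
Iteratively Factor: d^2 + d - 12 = (d + 4)*(d - 3)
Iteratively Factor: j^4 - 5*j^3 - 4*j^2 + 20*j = (j - 5)*(j^3 - 4*j) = (j - 5)*(j - 2)*(j^2 + 2*j) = j*(j - 5)*(j - 2)*(j + 2)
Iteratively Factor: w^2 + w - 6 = (w + 3)*(w - 2)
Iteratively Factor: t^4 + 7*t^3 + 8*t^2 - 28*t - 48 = (t + 2)*(t^3 + 5*t^2 - 2*t - 24) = (t + 2)*(t + 4)*(t^2 + t - 6) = (t - 2)*(t + 2)*(t + 4)*(t + 3)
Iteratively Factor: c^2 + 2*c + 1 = (c + 1)*(c + 1)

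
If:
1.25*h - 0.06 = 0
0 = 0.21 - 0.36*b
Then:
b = 0.58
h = 0.05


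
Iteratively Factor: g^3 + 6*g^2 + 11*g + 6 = (g + 1)*(g^2 + 5*g + 6) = (g + 1)*(g + 3)*(g + 2)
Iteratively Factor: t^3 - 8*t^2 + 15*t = (t - 3)*(t^2 - 5*t) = t*(t - 3)*(t - 5)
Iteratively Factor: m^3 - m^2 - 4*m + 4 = (m + 2)*(m^2 - 3*m + 2) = (m - 2)*(m + 2)*(m - 1)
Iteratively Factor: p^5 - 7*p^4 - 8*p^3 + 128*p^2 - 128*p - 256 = (p - 4)*(p^4 - 3*p^3 - 20*p^2 + 48*p + 64) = (p - 4)^2*(p^3 + p^2 - 16*p - 16) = (p - 4)^3*(p^2 + 5*p + 4) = (p - 4)^3*(p + 4)*(p + 1)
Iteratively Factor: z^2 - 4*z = (z - 4)*(z)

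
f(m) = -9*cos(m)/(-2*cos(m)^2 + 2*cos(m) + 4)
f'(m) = -9*(-4*sin(m)*cos(m) + 2*sin(m))*cos(m)/(-2*cos(m)^2 + 2*cos(m) + 4)^2 + 9*sin(m)/(-2*cos(m)^2 + 2*cos(m) + 4)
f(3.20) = 878.65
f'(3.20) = -30112.66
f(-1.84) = 0.72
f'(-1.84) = -3.25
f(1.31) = -0.53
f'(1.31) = 1.87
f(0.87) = -1.30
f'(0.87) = 1.67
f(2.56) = 8.07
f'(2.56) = 30.69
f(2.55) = 7.77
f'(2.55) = 29.17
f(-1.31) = -0.53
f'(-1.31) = -1.87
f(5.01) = -0.60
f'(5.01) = -1.84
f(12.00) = -1.78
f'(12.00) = -1.44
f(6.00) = -2.12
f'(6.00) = -0.88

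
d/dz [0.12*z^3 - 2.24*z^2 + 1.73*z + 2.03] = 0.36*z^2 - 4.48*z + 1.73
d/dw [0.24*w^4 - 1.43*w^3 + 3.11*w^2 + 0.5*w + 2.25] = 0.96*w^3 - 4.29*w^2 + 6.22*w + 0.5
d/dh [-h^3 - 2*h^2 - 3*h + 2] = -3*h^2 - 4*h - 3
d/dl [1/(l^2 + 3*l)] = (-2*l - 3)/(l^2*(l + 3)^2)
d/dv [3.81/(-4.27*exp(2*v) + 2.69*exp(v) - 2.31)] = (32.5374*exp(v) - 10.2489)*exp(v)/(4.27*exp(2*v) - 2.69*exp(v) + 2.31)^2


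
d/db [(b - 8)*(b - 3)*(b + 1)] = 3*b^2 - 20*b + 13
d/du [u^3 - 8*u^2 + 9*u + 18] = 3*u^2 - 16*u + 9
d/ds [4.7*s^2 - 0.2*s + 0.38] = 9.4*s - 0.2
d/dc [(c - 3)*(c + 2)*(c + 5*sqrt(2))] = 3*c^2 - 2*c + 10*sqrt(2)*c - 5*sqrt(2) - 6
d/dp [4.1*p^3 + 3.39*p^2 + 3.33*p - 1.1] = 12.3*p^2 + 6.78*p + 3.33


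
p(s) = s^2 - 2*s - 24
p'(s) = 2*s - 2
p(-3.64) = -3.47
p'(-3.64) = -9.28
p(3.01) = -20.96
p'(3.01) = 4.02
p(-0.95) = -21.20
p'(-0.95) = -3.90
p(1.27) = -24.93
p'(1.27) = 0.54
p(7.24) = 13.94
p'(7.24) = 12.48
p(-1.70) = -17.71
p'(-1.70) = -5.40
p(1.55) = -24.70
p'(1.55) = 1.10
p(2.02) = -23.96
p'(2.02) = 2.04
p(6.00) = 0.00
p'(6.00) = 10.00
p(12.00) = 96.00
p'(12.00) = 22.00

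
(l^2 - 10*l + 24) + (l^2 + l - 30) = 2*l^2 - 9*l - 6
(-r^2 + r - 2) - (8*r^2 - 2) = -9*r^2 + r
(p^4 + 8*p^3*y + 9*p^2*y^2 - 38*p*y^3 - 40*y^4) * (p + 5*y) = p^5 + 13*p^4*y + 49*p^3*y^2 + 7*p^2*y^3 - 230*p*y^4 - 200*y^5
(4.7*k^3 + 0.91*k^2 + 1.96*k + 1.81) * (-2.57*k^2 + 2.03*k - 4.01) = -12.079*k^5 + 7.2023*k^4 - 22.0369*k^3 - 4.322*k^2 - 4.1853*k - 7.2581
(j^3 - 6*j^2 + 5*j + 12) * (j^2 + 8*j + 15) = j^5 + 2*j^4 - 28*j^3 - 38*j^2 + 171*j + 180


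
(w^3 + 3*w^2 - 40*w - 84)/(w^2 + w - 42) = w + 2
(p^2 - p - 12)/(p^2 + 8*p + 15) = (p - 4)/(p + 5)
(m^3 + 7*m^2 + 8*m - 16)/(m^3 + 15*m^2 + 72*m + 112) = (m - 1)/(m + 7)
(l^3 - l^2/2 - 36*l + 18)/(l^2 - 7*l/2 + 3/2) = (l^2 - 36)/(l - 3)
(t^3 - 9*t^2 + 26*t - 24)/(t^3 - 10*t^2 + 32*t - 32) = (t - 3)/(t - 4)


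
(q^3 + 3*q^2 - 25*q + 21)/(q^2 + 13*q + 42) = (q^2 - 4*q + 3)/(q + 6)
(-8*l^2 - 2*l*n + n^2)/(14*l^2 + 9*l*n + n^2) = (-4*l + n)/(7*l + n)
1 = 1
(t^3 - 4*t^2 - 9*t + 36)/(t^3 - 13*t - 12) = (t - 3)/(t + 1)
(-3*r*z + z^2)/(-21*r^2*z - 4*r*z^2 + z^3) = (3*r - z)/(21*r^2 + 4*r*z - z^2)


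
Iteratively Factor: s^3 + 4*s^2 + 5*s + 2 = (s + 1)*(s^2 + 3*s + 2) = (s + 1)*(s + 2)*(s + 1)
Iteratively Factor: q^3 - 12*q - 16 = (q + 2)*(q^2 - 2*q - 8) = (q - 4)*(q + 2)*(q + 2)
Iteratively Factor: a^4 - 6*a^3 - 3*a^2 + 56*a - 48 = (a - 1)*(a^3 - 5*a^2 - 8*a + 48) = (a - 4)*(a - 1)*(a^2 - a - 12) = (a - 4)*(a - 1)*(a + 3)*(a - 4)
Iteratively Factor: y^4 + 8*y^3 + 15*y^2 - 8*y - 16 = (y + 1)*(y^3 + 7*y^2 + 8*y - 16) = (y + 1)*(y + 4)*(y^2 + 3*y - 4) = (y - 1)*(y + 1)*(y + 4)*(y + 4)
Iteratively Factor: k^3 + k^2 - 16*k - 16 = (k + 4)*(k^2 - 3*k - 4) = (k - 4)*(k + 4)*(k + 1)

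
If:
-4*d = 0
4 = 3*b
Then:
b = 4/3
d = 0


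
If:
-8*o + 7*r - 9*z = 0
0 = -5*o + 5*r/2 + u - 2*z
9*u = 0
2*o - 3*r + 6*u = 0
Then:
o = 0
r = 0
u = 0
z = 0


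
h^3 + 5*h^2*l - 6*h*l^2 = h*(h - l)*(h + 6*l)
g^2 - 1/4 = (g - 1/2)*(g + 1/2)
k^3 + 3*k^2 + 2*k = k*(k + 1)*(k + 2)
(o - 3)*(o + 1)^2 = o^3 - o^2 - 5*o - 3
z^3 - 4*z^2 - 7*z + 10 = (z - 5)*(z - 1)*(z + 2)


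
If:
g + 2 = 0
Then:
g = -2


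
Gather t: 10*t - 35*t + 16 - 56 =-25*t - 40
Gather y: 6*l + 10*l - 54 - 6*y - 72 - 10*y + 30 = 16*l - 16*y - 96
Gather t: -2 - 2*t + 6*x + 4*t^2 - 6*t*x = 4*t^2 + t*(-6*x - 2) + 6*x - 2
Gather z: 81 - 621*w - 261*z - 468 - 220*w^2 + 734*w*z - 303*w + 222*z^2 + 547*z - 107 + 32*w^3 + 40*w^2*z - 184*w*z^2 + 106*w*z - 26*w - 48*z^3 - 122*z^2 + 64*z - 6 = 32*w^3 - 220*w^2 - 950*w - 48*z^3 + z^2*(100 - 184*w) + z*(40*w^2 + 840*w + 350) - 500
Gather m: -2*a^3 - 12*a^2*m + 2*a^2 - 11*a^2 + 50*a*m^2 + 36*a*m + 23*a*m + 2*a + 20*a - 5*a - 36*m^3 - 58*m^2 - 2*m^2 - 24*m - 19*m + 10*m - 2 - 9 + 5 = -2*a^3 - 9*a^2 + 17*a - 36*m^3 + m^2*(50*a - 60) + m*(-12*a^2 + 59*a - 33) - 6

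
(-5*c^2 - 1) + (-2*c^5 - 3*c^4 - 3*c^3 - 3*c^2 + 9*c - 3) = -2*c^5 - 3*c^4 - 3*c^3 - 8*c^2 + 9*c - 4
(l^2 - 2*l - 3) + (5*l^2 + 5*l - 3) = 6*l^2 + 3*l - 6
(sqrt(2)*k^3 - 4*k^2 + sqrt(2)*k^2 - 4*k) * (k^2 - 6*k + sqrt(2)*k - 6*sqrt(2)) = sqrt(2)*k^5 - 5*sqrt(2)*k^4 - 2*k^4 - 10*sqrt(2)*k^3 + 10*k^3 + 12*k^2 + 20*sqrt(2)*k^2 + 24*sqrt(2)*k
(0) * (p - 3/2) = 0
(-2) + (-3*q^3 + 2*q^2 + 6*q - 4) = -3*q^3 + 2*q^2 + 6*q - 6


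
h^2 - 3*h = h*(h - 3)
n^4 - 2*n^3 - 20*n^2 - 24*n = n*(n - 6)*(n + 2)^2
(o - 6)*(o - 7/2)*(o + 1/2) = o^3 - 9*o^2 + 65*o/4 + 21/2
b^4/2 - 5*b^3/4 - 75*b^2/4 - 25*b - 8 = (b/2 + 1/2)*(b - 8)*(b + 1/2)*(b + 4)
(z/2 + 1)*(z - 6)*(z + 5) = z^3/2 + z^2/2 - 16*z - 30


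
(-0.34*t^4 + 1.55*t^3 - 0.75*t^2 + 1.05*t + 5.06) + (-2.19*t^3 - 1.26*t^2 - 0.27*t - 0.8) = -0.34*t^4 - 0.64*t^3 - 2.01*t^2 + 0.78*t + 4.26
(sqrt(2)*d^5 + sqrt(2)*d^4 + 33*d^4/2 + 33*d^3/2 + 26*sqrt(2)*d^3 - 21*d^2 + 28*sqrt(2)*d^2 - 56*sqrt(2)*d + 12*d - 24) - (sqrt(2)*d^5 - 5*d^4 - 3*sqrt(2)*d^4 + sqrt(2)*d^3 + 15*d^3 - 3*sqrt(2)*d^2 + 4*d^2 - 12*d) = 4*sqrt(2)*d^4 + 43*d^4/2 + 3*d^3/2 + 25*sqrt(2)*d^3 - 25*d^2 + 31*sqrt(2)*d^2 - 56*sqrt(2)*d + 24*d - 24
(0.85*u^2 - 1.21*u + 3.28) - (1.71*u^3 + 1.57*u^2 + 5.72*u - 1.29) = -1.71*u^3 - 0.72*u^2 - 6.93*u + 4.57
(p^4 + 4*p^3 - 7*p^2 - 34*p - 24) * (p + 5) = p^5 + 9*p^4 + 13*p^3 - 69*p^2 - 194*p - 120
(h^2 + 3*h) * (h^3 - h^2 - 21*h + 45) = h^5 + 2*h^4 - 24*h^3 - 18*h^2 + 135*h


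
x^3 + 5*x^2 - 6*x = x*(x - 1)*(x + 6)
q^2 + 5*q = q*(q + 5)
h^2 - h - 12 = (h - 4)*(h + 3)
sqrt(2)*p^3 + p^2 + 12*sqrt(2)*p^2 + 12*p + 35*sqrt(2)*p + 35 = (p + 5)*(p + 7)*(sqrt(2)*p + 1)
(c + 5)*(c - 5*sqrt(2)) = c^2 - 5*sqrt(2)*c + 5*c - 25*sqrt(2)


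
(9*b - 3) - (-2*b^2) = 2*b^2 + 9*b - 3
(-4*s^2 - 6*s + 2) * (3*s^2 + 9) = -12*s^4 - 18*s^3 - 30*s^2 - 54*s + 18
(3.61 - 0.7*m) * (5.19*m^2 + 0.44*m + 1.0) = -3.633*m^3 + 18.4279*m^2 + 0.8884*m + 3.61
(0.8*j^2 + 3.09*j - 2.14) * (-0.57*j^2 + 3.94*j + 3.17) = -0.456*j^4 + 1.3907*j^3 + 15.9304*j^2 + 1.3637*j - 6.7838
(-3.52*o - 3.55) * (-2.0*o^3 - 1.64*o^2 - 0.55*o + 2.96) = 7.04*o^4 + 12.8728*o^3 + 7.758*o^2 - 8.4667*o - 10.508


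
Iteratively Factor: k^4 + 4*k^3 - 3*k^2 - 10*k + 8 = (k - 1)*(k^3 + 5*k^2 + 2*k - 8) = (k - 1)*(k + 4)*(k^2 + k - 2) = (k - 1)*(k + 2)*(k + 4)*(k - 1)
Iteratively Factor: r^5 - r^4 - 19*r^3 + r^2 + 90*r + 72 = (r + 2)*(r^4 - 3*r^3 - 13*r^2 + 27*r + 36) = (r + 2)*(r + 3)*(r^3 - 6*r^2 + 5*r + 12) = (r - 4)*(r + 2)*(r + 3)*(r^2 - 2*r - 3) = (r - 4)*(r + 1)*(r + 2)*(r + 3)*(r - 3)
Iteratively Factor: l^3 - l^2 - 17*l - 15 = (l + 1)*(l^2 - 2*l - 15) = (l - 5)*(l + 1)*(l + 3)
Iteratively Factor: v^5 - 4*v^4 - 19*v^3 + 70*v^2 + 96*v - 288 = (v - 2)*(v^4 - 2*v^3 - 23*v^2 + 24*v + 144) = (v - 4)*(v - 2)*(v^3 + 2*v^2 - 15*v - 36) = (v - 4)*(v - 2)*(v + 3)*(v^2 - v - 12) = (v - 4)^2*(v - 2)*(v + 3)*(v + 3)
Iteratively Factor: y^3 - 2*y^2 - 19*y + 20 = (y + 4)*(y^2 - 6*y + 5) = (y - 5)*(y + 4)*(y - 1)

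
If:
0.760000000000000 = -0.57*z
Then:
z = -1.33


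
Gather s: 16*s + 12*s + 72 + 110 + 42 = 28*s + 224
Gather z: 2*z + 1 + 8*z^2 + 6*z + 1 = 8*z^2 + 8*z + 2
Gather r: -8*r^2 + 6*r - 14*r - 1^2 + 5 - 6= -8*r^2 - 8*r - 2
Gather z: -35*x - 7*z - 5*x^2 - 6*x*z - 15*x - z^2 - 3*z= -5*x^2 - 50*x - z^2 + z*(-6*x - 10)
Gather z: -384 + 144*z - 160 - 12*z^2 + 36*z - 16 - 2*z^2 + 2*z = -14*z^2 + 182*z - 560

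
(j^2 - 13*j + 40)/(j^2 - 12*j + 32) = (j - 5)/(j - 4)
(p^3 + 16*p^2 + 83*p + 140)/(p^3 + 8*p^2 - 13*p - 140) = (p + 4)/(p - 4)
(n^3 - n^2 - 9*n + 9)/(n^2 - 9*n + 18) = (n^2 + 2*n - 3)/(n - 6)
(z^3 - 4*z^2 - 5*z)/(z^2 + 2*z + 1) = z*(z - 5)/(z + 1)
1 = 1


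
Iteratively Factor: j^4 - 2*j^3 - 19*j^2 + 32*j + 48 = (j - 3)*(j^3 + j^2 - 16*j - 16) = (j - 3)*(j + 1)*(j^2 - 16) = (j - 3)*(j + 1)*(j + 4)*(j - 4)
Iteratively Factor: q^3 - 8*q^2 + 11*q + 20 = (q - 5)*(q^2 - 3*q - 4) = (q - 5)*(q - 4)*(q + 1)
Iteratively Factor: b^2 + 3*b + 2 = (b + 2)*(b + 1)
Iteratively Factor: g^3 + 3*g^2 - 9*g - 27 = (g + 3)*(g^2 - 9) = (g - 3)*(g + 3)*(g + 3)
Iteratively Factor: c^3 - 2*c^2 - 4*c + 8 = (c - 2)*(c^2 - 4) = (c - 2)*(c + 2)*(c - 2)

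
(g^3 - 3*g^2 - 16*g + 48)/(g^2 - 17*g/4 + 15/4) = 4*(g^2 - 16)/(4*g - 5)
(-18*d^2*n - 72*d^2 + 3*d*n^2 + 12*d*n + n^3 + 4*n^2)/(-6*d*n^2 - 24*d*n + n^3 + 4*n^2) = (18*d^2 - 3*d*n - n^2)/(n*(6*d - n))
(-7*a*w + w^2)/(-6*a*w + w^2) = (7*a - w)/(6*a - w)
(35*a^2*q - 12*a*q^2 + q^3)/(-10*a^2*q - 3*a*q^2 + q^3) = (-7*a + q)/(2*a + q)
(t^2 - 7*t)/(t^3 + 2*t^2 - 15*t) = (t - 7)/(t^2 + 2*t - 15)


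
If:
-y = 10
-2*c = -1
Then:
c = 1/2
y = -10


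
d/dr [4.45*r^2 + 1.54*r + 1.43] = 8.9*r + 1.54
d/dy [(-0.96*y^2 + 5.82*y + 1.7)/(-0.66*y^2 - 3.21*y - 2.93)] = (6.9228*y^2 + 7.8696*y - 11.5956)/(0.4356*y^4 + 4.2372*y^3 + 14.1717*y^2 + 18.8106*y + 8.5849)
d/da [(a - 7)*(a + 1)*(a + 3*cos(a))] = -(a - 7)*(a + 1)*(3*sin(a) - 1) + (a - 7)*(a + 3*cos(a)) + (a + 1)*(a + 3*cos(a))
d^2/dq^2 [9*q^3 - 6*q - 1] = 54*q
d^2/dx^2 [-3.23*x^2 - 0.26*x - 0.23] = -6.46000000000000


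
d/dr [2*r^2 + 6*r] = 4*r + 6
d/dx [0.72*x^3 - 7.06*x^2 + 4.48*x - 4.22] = 2.16*x^2 - 14.12*x + 4.48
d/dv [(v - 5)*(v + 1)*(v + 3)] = 3*v^2 - 2*v - 17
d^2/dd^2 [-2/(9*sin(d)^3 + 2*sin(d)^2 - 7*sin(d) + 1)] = 2*((sin(d) + 81*sin(3*d) + 16*cos(2*d))*(9*sin(d)^3 + 2*sin(d)^2 - 7*sin(d) + 1)/4 - 2*(27*sin(d)^2 + 4*sin(d) - 7)^2*cos(d)^2)/(9*sin(d)^3 + 2*sin(d)^2 - 7*sin(d) + 1)^3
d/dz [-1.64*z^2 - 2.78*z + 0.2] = -3.28*z - 2.78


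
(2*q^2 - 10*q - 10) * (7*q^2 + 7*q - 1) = 14*q^4 - 56*q^3 - 142*q^2 - 60*q + 10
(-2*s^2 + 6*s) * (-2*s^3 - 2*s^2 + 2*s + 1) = 4*s^5 - 8*s^4 - 16*s^3 + 10*s^2 + 6*s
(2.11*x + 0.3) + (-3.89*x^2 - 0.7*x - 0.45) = -3.89*x^2 + 1.41*x - 0.15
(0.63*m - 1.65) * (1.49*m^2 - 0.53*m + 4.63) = 0.9387*m^3 - 2.7924*m^2 + 3.7914*m - 7.6395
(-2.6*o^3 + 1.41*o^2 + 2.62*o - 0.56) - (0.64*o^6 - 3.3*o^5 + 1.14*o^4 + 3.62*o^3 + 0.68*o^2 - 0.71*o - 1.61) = -0.64*o^6 + 3.3*o^5 - 1.14*o^4 - 6.22*o^3 + 0.73*o^2 + 3.33*o + 1.05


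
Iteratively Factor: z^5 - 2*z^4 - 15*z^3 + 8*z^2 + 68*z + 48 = (z + 2)*(z^4 - 4*z^3 - 7*z^2 + 22*z + 24) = (z + 1)*(z + 2)*(z^3 - 5*z^2 - 2*z + 24) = (z - 4)*(z + 1)*(z + 2)*(z^2 - z - 6) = (z - 4)*(z - 3)*(z + 1)*(z + 2)*(z + 2)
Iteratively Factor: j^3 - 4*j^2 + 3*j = (j - 3)*(j^2 - j) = j*(j - 3)*(j - 1)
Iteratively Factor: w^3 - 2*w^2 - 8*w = (w)*(w^2 - 2*w - 8) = w*(w - 4)*(w + 2)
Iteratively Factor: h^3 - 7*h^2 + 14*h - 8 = (h - 2)*(h^2 - 5*h + 4) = (h - 2)*(h - 1)*(h - 4)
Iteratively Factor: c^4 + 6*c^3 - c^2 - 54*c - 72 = (c + 2)*(c^3 + 4*c^2 - 9*c - 36) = (c - 3)*(c + 2)*(c^2 + 7*c + 12) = (c - 3)*(c + 2)*(c + 4)*(c + 3)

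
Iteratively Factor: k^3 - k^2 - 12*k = (k - 4)*(k^2 + 3*k) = (k - 4)*(k + 3)*(k)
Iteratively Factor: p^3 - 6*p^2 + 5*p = (p)*(p^2 - 6*p + 5) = p*(p - 1)*(p - 5)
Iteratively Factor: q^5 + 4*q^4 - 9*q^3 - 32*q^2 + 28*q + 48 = (q + 1)*(q^4 + 3*q^3 - 12*q^2 - 20*q + 48) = (q + 1)*(q + 4)*(q^3 - q^2 - 8*q + 12) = (q - 2)*(q + 1)*(q + 4)*(q^2 + q - 6) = (q - 2)^2*(q + 1)*(q + 4)*(q + 3)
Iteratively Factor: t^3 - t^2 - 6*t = (t)*(t^2 - t - 6) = t*(t - 3)*(t + 2)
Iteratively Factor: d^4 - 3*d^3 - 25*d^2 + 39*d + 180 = (d - 5)*(d^3 + 2*d^2 - 15*d - 36) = (d - 5)*(d + 3)*(d^2 - d - 12) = (d - 5)*(d - 4)*(d + 3)*(d + 3)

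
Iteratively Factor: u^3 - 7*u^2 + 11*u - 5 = (u - 1)*(u^2 - 6*u + 5) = (u - 5)*(u - 1)*(u - 1)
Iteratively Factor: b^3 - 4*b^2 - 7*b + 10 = (b - 5)*(b^2 + b - 2) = (b - 5)*(b - 1)*(b + 2)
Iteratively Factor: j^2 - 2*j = (j - 2)*(j)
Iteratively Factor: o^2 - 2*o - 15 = (o + 3)*(o - 5)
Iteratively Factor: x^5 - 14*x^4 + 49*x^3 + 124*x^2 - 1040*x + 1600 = (x - 5)*(x^4 - 9*x^3 + 4*x^2 + 144*x - 320) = (x - 5)*(x + 4)*(x^3 - 13*x^2 + 56*x - 80) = (x - 5)^2*(x + 4)*(x^2 - 8*x + 16) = (x - 5)^2*(x - 4)*(x + 4)*(x - 4)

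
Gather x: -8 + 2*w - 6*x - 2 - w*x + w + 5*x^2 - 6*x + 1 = 3*w + 5*x^2 + x*(-w - 12) - 9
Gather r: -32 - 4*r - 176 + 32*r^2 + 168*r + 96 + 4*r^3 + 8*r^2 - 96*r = 4*r^3 + 40*r^2 + 68*r - 112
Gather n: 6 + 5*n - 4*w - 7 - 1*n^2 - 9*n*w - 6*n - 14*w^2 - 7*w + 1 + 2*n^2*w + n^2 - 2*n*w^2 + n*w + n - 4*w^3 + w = 2*n^2*w + n*(-2*w^2 - 8*w) - 4*w^3 - 14*w^2 - 10*w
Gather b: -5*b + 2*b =-3*b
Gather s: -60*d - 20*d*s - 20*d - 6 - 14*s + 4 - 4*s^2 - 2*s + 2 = -80*d - 4*s^2 + s*(-20*d - 16)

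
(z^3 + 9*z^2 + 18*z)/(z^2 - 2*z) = (z^2 + 9*z + 18)/(z - 2)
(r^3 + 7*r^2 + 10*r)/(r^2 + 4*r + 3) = r*(r^2 + 7*r + 10)/(r^2 + 4*r + 3)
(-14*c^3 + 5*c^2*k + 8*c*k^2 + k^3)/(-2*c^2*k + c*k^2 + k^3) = (7*c + k)/k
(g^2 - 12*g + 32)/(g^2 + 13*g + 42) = (g^2 - 12*g + 32)/(g^2 + 13*g + 42)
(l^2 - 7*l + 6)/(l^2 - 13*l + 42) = (l - 1)/(l - 7)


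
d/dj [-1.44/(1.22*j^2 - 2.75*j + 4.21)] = (3.5136*j - 3.96)/(1.22*j^2 - 2.75*j + 4.21)^2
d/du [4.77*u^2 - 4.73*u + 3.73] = 9.54*u - 4.73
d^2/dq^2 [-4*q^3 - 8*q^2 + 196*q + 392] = -24*q - 16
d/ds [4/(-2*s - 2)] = 2/(s + 1)^2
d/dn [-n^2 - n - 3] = -2*n - 1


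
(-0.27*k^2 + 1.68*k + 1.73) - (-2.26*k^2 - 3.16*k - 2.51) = 1.99*k^2 + 4.84*k + 4.24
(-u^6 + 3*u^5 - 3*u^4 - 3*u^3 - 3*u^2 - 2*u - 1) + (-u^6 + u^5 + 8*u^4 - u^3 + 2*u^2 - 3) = -2*u^6 + 4*u^5 + 5*u^4 - 4*u^3 - u^2 - 2*u - 4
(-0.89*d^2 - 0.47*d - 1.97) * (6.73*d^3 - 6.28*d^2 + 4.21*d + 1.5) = -5.9897*d^5 + 2.4261*d^4 - 14.0534*d^3 + 9.0579*d^2 - 8.9987*d - 2.955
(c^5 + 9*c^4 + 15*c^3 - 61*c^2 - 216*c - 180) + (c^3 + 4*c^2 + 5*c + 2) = c^5 + 9*c^4 + 16*c^3 - 57*c^2 - 211*c - 178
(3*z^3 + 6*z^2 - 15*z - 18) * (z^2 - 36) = 3*z^5 + 6*z^4 - 123*z^3 - 234*z^2 + 540*z + 648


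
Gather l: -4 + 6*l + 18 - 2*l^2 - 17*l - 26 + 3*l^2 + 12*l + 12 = l^2 + l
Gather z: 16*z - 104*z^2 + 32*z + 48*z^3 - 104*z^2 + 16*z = 48*z^3 - 208*z^2 + 64*z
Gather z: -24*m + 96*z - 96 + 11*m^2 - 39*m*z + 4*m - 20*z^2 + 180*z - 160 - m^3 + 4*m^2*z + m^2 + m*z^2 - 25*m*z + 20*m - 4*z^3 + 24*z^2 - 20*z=-m^3 + 12*m^2 - 4*z^3 + z^2*(m + 4) + z*(4*m^2 - 64*m + 256) - 256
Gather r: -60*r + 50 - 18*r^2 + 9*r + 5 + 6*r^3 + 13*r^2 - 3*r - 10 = 6*r^3 - 5*r^2 - 54*r + 45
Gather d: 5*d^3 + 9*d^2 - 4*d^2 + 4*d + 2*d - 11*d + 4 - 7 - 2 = 5*d^3 + 5*d^2 - 5*d - 5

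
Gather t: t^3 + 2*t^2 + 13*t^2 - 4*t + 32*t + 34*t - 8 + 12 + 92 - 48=t^3 + 15*t^2 + 62*t + 48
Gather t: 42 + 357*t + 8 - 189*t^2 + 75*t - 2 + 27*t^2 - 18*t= -162*t^2 + 414*t + 48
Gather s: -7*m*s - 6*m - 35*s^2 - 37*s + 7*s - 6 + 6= -6*m - 35*s^2 + s*(-7*m - 30)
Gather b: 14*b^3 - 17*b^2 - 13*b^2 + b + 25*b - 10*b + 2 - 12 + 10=14*b^3 - 30*b^2 + 16*b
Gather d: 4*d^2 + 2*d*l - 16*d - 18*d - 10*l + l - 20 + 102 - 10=4*d^2 + d*(2*l - 34) - 9*l + 72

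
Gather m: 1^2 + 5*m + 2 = 5*m + 3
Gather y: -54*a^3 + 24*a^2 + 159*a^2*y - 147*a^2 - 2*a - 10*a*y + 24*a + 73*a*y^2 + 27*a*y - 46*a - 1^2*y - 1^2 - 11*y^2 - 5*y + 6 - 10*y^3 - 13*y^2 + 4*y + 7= -54*a^3 - 123*a^2 - 24*a - 10*y^3 + y^2*(73*a - 24) + y*(159*a^2 + 17*a - 2) + 12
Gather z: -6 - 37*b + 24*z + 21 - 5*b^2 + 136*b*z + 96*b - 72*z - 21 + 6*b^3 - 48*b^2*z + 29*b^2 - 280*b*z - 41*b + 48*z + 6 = 6*b^3 + 24*b^2 + 18*b + z*(-48*b^2 - 144*b)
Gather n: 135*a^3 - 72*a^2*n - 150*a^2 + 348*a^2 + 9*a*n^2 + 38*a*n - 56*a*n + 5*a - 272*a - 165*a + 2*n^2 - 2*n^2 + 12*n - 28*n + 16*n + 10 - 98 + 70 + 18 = 135*a^3 + 198*a^2 + 9*a*n^2 - 432*a + n*(-72*a^2 - 18*a)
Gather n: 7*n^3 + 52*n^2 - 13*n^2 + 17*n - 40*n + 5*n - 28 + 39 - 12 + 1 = 7*n^3 + 39*n^2 - 18*n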